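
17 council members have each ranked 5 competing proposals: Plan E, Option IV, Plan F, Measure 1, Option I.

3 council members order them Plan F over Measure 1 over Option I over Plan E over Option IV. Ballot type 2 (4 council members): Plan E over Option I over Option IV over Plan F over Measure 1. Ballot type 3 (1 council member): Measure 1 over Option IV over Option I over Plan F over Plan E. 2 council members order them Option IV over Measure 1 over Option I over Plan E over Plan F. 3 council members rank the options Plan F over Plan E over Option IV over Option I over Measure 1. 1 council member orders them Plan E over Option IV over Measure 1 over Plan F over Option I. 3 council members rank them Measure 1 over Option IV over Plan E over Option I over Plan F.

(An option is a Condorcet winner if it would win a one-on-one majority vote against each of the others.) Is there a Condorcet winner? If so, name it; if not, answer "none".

none

Pairwise majorities:
Plan E–Option IV: Plan E 11–6.
Plan E vs Plan F: Plan E wins 10–7.
Plan E–Measure 1: Measure 1 9–8.
Plan E–Option I: Plan E 11–6.
Option IV–Plan F: Option IV 11–6.
Option IV vs Measure 1: Option IV, 10–7.
Option IV–Option I: Option IV 10–7.
Plan F vs Measure 1: Plan F wins 10–7.
Plan F vs Option I: Option I wins 10–7.
Measure 1–Option I: Measure 1 10–7.
Every option loses at least once (Plan E loses to Measure 1; Option IV loses to Plan E; Plan F loses to Plan E; Measure 1 loses to Option IV; Option I loses to Plan E). The majority relation contains the cycle Plan E beats Option IV beats Measure 1 beats Plan E, so there is no Condorcet winner.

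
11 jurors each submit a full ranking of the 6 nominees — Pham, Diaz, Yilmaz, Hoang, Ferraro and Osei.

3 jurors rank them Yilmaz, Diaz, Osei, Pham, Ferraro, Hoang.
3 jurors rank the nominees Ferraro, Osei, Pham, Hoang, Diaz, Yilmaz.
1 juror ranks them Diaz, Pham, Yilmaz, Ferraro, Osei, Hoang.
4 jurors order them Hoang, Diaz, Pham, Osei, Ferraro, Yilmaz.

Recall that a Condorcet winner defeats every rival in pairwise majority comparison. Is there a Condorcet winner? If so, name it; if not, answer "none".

Pairwise majorities:
Pham vs Diaz: Diaz wins 8–3.
Pham–Yilmaz: Pham 8–3.
Pham–Hoang: Pham 7–4.
Pham–Ferraro: Pham 8–3.
Pham–Osei: Osei 6–5.
Diaz vs Yilmaz: Diaz wins 8–3.
Diaz vs Hoang: Hoang, 7–4.
Diaz vs Ferraro: Diaz, 8–3.
Diaz vs Osei: Diaz wins 8–3.
Yilmaz–Hoang: Hoang 7–4.
Yilmaz vs Ferraro: Ferraro wins 7–4.
Yilmaz vs Osei: Osei, 7–4.
Hoang vs Ferraro: Ferraro wins 7–4.
Hoang–Osei: Osei 7–4.
Ferraro vs Osei: Osei wins 7–4.
Every nominee loses at least once (Pham loses to Diaz; Diaz loses to Hoang; Yilmaz loses to Pham; Hoang loses to Pham; Ferraro loses to Pham; Osei loses to Diaz). The majority relation contains the cycle Pham > Hoang > Diaz > Pham, so there is no Condorcet winner.

none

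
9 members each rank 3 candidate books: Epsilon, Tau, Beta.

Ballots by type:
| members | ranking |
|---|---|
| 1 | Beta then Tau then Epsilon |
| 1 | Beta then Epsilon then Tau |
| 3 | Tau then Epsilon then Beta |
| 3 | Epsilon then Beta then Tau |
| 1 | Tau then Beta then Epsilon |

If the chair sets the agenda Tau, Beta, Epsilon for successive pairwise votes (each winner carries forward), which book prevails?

Round 1: Tau vs Beta — 4–5, Beta advances.
Round 2: Beta vs Epsilon — 3–6, Epsilon advances.
Epsilon survives the agenda.

Epsilon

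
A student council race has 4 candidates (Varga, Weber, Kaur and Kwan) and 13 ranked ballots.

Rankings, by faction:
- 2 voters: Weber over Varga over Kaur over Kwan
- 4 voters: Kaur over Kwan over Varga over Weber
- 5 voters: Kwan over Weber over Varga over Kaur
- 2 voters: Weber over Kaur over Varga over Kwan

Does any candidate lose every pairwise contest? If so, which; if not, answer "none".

none

Pairwise majorities:
Varga vs Weber: Weber, 9–4.
Varga vs Kaur: Varga wins 7–6.
Varga vs Kwan: 2+2 = 4 for Varga, 9 for Kwan — Kwan by 9–4.
Weber vs Kaur: Weber wins 9–4.
Weber vs Kwan: Weber preferred on 2+2 = 4 ballots; Kwan wins 9–4.
Kaur vs Kwan: Kaur preferred on 2+4+2 = 8 ballots; Kaur wins 8–5.
Each candidate has at least one pairwise win (Varga beats Kaur; Weber beats Varga; Kaur beats Kwan; Kwan beats Varga) — no Condorcet loser.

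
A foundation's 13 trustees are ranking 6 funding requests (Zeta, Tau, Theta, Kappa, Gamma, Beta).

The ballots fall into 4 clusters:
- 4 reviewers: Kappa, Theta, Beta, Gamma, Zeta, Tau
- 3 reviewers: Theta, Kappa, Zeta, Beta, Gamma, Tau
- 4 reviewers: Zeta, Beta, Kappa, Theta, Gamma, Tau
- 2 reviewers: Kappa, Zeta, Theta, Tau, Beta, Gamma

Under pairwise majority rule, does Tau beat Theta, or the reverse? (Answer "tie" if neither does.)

Theta

No ballot ranks Tau above Theta: 0.
Ballots ranking Theta above Tau: 13 − 0 = 13.
Theta wins the head-to-head 13–0.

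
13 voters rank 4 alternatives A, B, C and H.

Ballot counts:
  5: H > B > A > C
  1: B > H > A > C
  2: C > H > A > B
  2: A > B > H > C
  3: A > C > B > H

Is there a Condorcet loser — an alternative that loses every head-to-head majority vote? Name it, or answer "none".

Head-to-head results (13 voters):
A–B: A 7–6.
A vs C: A wins 11–2.
A vs H: 2+3 = 5 for A, 8 for H — H by 8–5.
B vs C: B preferred on 5+1+2 = 8 ballots; B wins 8–5.
B–H: H 7–6.
C vs H: C is ranked higher on 2+3 = 5 ballots, H on 8. H wins 8–5.
C is beaten in every head-to-head and is the Condorcet loser.

C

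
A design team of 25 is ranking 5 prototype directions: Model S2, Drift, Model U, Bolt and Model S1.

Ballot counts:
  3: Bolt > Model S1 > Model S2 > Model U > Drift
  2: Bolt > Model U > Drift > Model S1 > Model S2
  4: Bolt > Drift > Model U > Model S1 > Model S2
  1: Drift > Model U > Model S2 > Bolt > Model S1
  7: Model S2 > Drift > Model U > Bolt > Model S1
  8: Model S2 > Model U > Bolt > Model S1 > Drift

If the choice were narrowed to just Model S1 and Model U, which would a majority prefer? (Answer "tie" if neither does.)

Model U

Ballots ranking Model S1 above Model U: 3.
Ballots ranking Model U above Model S1: 25 − 3 = 22.
Model U wins the head-to-head 22–3.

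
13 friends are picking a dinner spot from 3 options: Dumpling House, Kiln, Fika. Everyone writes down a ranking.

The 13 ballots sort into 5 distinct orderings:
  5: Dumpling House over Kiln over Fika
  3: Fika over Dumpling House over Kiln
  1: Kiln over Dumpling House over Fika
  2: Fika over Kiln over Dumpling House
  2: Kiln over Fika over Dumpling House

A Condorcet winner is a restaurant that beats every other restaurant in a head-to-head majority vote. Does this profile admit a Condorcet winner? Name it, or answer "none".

Check each pair by majority over 13 ballots:
Dumpling House vs Kiln: Dumpling House wins 8–5.
Dumpling House vs Fika: Fika, 7–6.
Kiln vs Fika: Kiln wins 8–5.
Every restaurant loses at least once (Dumpling House loses to Fika; Kiln loses to Dumpling House; Fika loses to Kiln). The majority relation contains the cycle Dumpling House > Kiln > Fika > Dumpling House, so there is no Condorcet winner.

none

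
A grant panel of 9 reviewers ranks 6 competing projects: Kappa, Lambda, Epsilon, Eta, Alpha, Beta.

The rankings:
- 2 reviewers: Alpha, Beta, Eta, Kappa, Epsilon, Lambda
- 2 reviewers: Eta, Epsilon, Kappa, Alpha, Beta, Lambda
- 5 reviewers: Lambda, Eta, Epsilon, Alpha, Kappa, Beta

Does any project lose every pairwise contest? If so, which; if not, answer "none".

Head-to-head results (9 reviewers):
Kappa vs Lambda: Lambda wins 5–4.
Kappa vs Epsilon: Kappa is ranked higher on 2 ballots, Epsilon on 7. Epsilon wins 7–2.
Kappa vs Eta: 0 for Kappa, 9 for Eta — Eta by 9–0.
Kappa vs Alpha: 2 for Kappa, 7 for Alpha — Alpha by 7–2.
Kappa vs Beta: 7 to 2, Kappa.
Lambda vs Epsilon: Lambda, 5–4.
Lambda vs Eta: 5 to 4, Lambda.
Lambda vs Alpha: Lambda is ranked higher on 5 ballots, Alpha on 4. Lambda wins 5–4.
Lambda vs Beta: Lambda preferred on 5 ballots; Lambda wins 5–4.
Epsilon–Eta: Eta 9–0.
Epsilon vs Alpha: Epsilon, 7–2.
Epsilon vs Beta: 2+5 = 7 for Epsilon, 2 for Beta — Epsilon by 7–2.
Eta vs Alpha: Eta wins 7–2.
Eta vs Beta: 7 to 2, Eta.
Alpha vs Beta: Alpha preferred on 2+2+5 = 9 ballots; Alpha wins 9–0.
Beta is beaten in every head-to-head and is the Condorcet loser.

Beta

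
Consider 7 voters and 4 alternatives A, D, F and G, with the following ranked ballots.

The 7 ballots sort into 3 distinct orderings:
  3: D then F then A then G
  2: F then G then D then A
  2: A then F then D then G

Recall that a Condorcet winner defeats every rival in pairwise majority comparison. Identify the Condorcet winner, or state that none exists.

Pairwise majorities:
A vs D: D wins 5–2.
A vs F: F, 5–2.
A–G: A 5–2.
D–F: F 4–3.
D vs G: D wins 5–2.
F vs G: F, 7–0.
F defeats every rival head-to-head and is the Condorcet winner.

F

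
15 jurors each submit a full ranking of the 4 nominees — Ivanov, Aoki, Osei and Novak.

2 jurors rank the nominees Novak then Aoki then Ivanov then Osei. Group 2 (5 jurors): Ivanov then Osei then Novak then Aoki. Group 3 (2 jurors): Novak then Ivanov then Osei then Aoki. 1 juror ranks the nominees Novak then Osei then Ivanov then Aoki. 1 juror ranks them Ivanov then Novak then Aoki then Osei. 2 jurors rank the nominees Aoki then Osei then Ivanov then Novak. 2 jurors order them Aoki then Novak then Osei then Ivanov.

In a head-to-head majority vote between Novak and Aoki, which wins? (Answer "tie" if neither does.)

Ballots ranking Novak above Aoki: 2 + 5 + 2 + 1 + 1 = 11.
Ballots ranking Aoki above Novak: 15 − 11 = 4.
Novak wins the head-to-head 11–4.

Novak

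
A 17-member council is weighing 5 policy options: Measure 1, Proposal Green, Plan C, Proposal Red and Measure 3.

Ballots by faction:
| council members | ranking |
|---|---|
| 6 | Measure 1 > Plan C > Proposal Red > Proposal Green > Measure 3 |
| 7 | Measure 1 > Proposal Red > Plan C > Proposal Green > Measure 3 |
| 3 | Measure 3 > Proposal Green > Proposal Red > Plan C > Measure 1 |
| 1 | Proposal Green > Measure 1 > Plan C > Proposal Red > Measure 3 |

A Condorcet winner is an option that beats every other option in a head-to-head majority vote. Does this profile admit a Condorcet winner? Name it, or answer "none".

Check each pair by majority over 17 ballots:
Measure 1 vs Proposal Green: 6+7 = 13 for Measure 1, 4 for Proposal Green — Measure 1 by 13–4.
Measure 1 vs Plan C: Measure 1 preferred on 6+7+1 = 14 ballots; Measure 1 wins 14–3.
Measure 1 vs Proposal Red: 6+7+1 = 14 for Measure 1, 3 for Proposal Red — Measure 1 by 14–3.
Measure 1 vs Measure 3: Measure 1 preferred on 6+7+1 = 14 ballots; Measure 1 wins 14–3.
Proposal Green vs Plan C: Proposal Green preferred on 3+1 = 4 ballots; Plan C wins 13–4.
Proposal Green vs Proposal Red: 4 to 13, Proposal Red.
Proposal Green vs Measure 3: 6+7+1 = 14 for Proposal Green, 3 for Measure 3 — Proposal Green by 14–3.
Plan C vs Proposal Red: 7 to 10, Proposal Red.
Plan C vs Measure 3: Plan C preferred on 6+7+1 = 14 ballots; Plan C wins 14–3.
Proposal Red vs Measure 3: Proposal Red is ranked higher on 6+7+1 = 14 ballots, Measure 3 on 3. Proposal Red wins 14–3.
Measure 1 defeats every rival head-to-head and is the Condorcet winner.

Measure 1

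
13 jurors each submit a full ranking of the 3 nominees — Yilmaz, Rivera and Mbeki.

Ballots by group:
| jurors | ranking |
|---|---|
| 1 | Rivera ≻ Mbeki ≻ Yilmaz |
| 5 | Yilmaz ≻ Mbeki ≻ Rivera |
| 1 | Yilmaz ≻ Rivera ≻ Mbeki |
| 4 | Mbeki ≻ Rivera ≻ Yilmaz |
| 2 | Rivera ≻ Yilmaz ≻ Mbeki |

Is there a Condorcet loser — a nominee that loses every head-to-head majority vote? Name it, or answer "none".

none

Pairwise majorities:
Yilmaz vs Rivera: 5+1 = 6 for Yilmaz, 7 for Rivera — Rivera by 7–6.
Yilmaz vs Mbeki: Yilmaz wins 8–5.
Rivera vs Mbeki: Mbeki wins 9–4.
Every nominee wins at least one matchup (Yilmaz beats Mbeki; Rivera beats Yilmaz; Mbeki beats Rivera), so there is no Condorcet loser.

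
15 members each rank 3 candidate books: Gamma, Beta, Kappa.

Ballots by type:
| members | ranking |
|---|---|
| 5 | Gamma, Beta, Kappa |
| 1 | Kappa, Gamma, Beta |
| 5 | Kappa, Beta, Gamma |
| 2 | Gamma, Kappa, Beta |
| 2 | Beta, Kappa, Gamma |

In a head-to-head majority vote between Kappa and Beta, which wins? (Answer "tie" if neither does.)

Kappa

Ballots ranking Kappa above Beta: 1 + 5 + 2 = 8.
Ballots ranking Beta above Kappa: 15 − 8 = 7.
Kappa wins the head-to-head 8–7.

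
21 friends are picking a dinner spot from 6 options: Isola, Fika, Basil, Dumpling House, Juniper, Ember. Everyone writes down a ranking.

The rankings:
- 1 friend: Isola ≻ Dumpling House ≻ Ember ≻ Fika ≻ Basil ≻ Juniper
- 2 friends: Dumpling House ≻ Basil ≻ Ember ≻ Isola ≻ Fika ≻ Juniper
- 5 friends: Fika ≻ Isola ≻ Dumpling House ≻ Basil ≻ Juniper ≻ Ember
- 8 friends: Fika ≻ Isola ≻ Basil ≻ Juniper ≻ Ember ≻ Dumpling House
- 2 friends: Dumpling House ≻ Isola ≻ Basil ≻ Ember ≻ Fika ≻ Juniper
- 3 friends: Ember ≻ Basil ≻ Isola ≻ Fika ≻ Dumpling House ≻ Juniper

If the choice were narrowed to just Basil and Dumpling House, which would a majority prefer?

Ballots ranking Basil above Dumpling House: 8 + 3 = 11.
Ballots ranking Dumpling House above Basil: 21 − 11 = 10.
Basil wins the head-to-head 11–10.

Basil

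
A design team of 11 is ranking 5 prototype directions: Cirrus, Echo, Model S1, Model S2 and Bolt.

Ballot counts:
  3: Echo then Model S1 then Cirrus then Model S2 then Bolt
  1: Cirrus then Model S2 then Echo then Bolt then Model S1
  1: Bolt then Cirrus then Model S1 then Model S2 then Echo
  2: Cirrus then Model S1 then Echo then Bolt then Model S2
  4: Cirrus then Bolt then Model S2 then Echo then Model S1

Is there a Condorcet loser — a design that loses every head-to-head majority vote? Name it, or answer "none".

none

Pairwise majorities:
Cirrus vs Echo: 8 to 3, Cirrus.
Cirrus vs Model S1: Cirrus, 8–3.
Cirrus vs Model S2: Cirrus is ranked higher on 3+1+1+2+4 = 11 ballots, Model S2 on 0. Cirrus wins 11–0.
Cirrus vs Bolt: Cirrus wins 10–1.
Echo vs Model S1: Echo preferred on 3+1+4 = 8 ballots; Echo wins 8–3.
Echo vs Model S2: 3+2 = 5 for Echo, 6 for Model S2 — Model S2 by 6–5.
Echo vs Bolt: Echo wins 6–5.
Model S1–Model S2: Model S1 6–5.
Model S1–Bolt: Bolt 6–5.
Model S2 vs Bolt: Model S2 preferred on 3+1 = 4 ballots; Bolt wins 7–4.
Each design has at least one pairwise win (Cirrus beats Echo; Echo beats Model S1; Model S1 beats Model S2; Model S2 beats Echo; Bolt beats Model S1) — no Condorcet loser.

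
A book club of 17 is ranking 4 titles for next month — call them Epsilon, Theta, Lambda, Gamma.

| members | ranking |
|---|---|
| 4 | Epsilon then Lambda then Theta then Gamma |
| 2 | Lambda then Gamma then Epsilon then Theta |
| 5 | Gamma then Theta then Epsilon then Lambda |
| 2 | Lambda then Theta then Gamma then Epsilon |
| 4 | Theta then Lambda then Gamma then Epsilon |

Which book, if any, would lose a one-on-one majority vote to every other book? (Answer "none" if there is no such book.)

Head-to-head results (17 members):
Epsilon vs Theta: Theta, 11–6.
Epsilon vs Lambda: Epsilon wins 9–8.
Epsilon–Gamma: Gamma 13–4.
Theta–Lambda: Theta 9–8.
Theta–Gamma: Theta 10–7.
Lambda vs Gamma: Lambda wins 12–5.
Each book has at least one pairwise win (Epsilon beats Lambda; Theta beats Epsilon; Lambda beats Gamma; Gamma beats Epsilon) — no Condorcet loser.

none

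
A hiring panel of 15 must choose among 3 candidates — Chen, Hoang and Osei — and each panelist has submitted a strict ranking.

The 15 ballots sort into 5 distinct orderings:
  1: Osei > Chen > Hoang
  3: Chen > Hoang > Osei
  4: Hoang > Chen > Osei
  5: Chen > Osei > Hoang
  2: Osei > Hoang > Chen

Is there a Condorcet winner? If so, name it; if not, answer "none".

Head-to-head results (15 committee members):
Chen vs Hoang: Chen wins 9–6.
Chen vs Osei: Chen wins 12–3.
Hoang vs Osei: 7 to 8, Osei.
Chen wins every pairwise contest, so Chen is the Condorcet winner.

Chen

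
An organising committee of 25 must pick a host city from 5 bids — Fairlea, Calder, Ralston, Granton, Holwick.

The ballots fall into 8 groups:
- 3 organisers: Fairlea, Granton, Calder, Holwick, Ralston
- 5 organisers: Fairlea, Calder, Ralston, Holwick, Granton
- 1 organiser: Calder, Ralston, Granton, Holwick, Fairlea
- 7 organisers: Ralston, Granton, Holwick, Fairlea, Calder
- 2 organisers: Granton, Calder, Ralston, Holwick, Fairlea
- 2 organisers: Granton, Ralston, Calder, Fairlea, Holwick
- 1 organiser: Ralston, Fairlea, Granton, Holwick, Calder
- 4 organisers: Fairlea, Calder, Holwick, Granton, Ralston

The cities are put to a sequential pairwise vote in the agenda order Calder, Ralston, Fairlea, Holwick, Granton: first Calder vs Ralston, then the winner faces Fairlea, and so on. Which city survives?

Round 1: Calder vs Ralston — 15–10, Calder advances.
Round 2: Calder vs Fairlea — 5–20, Fairlea advances.
Round 3: Fairlea vs Holwick — 15–10, Fairlea advances.
Round 4: Fairlea vs Granton — 13–12, Fairlea advances.
The agenda winner is Fairlea.

Fairlea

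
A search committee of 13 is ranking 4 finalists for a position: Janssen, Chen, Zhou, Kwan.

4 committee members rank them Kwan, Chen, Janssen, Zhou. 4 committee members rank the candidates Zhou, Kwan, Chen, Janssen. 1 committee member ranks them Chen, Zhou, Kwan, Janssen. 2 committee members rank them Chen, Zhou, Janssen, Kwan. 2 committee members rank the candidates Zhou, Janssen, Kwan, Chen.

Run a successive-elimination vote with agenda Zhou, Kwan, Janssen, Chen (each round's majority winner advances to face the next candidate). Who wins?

Chen

Round 1: Zhou vs Kwan — 9–4, Zhou advances.
Round 2: Zhou vs Janssen — 9–4, Zhou advances.
Round 3: Zhou vs Chen — 6–7, Chen advances.
The agenda winner is Chen.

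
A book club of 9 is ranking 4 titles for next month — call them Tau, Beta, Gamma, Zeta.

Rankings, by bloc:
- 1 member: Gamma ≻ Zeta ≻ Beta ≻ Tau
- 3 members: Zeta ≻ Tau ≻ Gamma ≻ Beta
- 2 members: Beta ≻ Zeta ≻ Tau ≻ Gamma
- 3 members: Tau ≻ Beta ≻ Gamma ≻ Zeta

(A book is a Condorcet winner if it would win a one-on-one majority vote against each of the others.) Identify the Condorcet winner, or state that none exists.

Pairwise majorities:
Tau vs Beta: Tau wins 6–3.
Tau vs Gamma: Tau wins 8–1.
Tau vs Zeta: Zeta wins 6–3.
Beta vs Gamma: Beta, 5–4.
Beta–Zeta: Beta 5–4.
Gamma–Zeta: Zeta 5–4.
Each book drops at least one matchup (Tau loses to Zeta; Beta loses to Tau; Gamma loses to Tau; Zeta loses to Beta); the cycle Tau → Beta → Zeta → Tau rules out a Condorcet winner.

none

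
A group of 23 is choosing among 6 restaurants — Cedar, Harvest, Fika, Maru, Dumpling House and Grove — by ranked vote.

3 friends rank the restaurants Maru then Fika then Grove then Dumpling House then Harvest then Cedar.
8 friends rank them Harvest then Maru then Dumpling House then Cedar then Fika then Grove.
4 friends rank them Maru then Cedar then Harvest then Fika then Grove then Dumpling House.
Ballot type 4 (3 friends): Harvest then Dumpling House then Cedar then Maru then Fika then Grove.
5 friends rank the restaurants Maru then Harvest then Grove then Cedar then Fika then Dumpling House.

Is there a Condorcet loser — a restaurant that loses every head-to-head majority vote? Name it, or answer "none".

none

Pairwise majorities:
Cedar vs Harvest: Cedar is ranked higher on 4 ballots, Harvest on 19. Harvest wins 19–4.
Cedar vs Fika: Cedar wins 20–3.
Cedar vs Maru: 3 to 20, Maru.
Cedar–Dumpling House: Dumpling House 14–9.
Cedar vs Grove: Cedar wins 15–8.
Harvest–Fika: Harvest 20–3.
Harvest vs Maru: Maru, 12–11.
Harvest vs Dumpling House: 20 to 3, Harvest.
Harvest vs Grove: Harvest wins 20–3.
Fika–Maru: Maru 23–0.
Fika vs Dumpling House: 3+4+5 = 12 for Fika, 11 for Dumpling House — Fika by 12–11.
Fika vs Grove: Fika, 18–5.
Maru vs Dumpling House: Maru, 20–3.
Maru vs Grove: Maru preferred on 3+8+4+3+5 = 23 ballots; Maru wins 23–0.
Dumpling House–Grove: Grove 12–11.
No restaurant is winless: Cedar beats Fika; Harvest beats Cedar; Fika beats Dumpling House; Maru beats Cedar; Dumpling House beats Cedar; Grove beats Dumpling House. There is no Condorcet loser.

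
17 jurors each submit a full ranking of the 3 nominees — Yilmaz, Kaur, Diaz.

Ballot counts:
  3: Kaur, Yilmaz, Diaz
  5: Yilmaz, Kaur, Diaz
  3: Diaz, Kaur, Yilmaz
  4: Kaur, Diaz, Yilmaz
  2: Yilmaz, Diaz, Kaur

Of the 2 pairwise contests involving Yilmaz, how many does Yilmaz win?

1

Yilmaz against each rival (17 jurors):
Yilmaz vs Kaur: 7 to 10, Kaur.
Yilmaz vs Diaz: Yilmaz, 10–7.
Yilmaz beats Diaz; loses to Kaur — 1 pairwise win.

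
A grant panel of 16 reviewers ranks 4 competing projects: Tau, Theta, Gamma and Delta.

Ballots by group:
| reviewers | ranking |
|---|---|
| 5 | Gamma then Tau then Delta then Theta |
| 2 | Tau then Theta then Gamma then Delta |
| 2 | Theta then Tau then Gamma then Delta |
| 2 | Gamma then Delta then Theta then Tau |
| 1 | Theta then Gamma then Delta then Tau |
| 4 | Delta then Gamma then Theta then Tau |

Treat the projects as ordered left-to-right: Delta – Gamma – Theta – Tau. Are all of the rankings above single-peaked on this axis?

Axis positions: Delta=1, Gamma=2, Theta=3, Tau=4.
Group 1: ranking walks positions 2-4-1-3; Tau is ranked above Theta even though Theta lies between Tau and the peak Gamma on the axis — preferences dip and rise again. Not single-peaked.
Group 2 (peak Tau at position 4): ranking walks positions 4-3-2-1, expanding outward from the peak — single-peaked.
Group 3 (peak Theta at position 3): ranking walks positions 3-4-2-1, expanding outward from the peak — single-peaked.
Group 4 (peak Gamma at position 2): ranking walks positions 2-1-3-4, expanding outward from the peak — single-peaked.
Group 5 (peak Theta at position 3): ranking walks positions 3-2-1-4, expanding outward from the peak — single-peaked.
Group 6 (peak Delta at position 1): ranking walks positions 1-2-3-4, expanding outward from the peak — single-peaked.
Group 1 violates single-peakedness, so the profile is not single-peaked on this axis.

no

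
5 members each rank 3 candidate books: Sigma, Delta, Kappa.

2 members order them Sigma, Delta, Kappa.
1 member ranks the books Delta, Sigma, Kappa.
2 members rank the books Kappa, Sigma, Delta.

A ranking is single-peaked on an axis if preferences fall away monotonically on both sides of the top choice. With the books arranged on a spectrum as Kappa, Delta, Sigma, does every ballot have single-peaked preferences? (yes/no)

Axis positions: Kappa=1, Delta=2, Sigma=3.
Group 1 (peak Sigma at position 3): ranking walks positions 3-2-1, expanding outward from the peak — single-peaked.
Group 2 (peak Delta at position 2): ranking walks positions 2-3-1, expanding outward from the peak — single-peaked.
Group 3: ranking walks positions 1-3-2; Sigma is ranked above Delta even though Delta lies between Sigma and the peak Kappa on the axis — preferences dip and rise again. Not single-peaked.
Group 3 violates single-peakedness, so the profile is not single-peaked on this axis.

no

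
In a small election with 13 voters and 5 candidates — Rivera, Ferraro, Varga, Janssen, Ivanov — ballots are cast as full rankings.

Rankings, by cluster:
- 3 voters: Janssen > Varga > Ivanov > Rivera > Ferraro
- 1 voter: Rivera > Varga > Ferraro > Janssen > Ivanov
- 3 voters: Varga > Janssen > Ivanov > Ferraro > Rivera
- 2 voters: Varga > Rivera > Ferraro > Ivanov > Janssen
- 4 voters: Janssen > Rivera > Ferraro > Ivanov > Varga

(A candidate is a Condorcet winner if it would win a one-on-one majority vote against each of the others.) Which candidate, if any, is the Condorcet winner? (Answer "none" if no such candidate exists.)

Head-to-head results (13 voters):
Rivera vs Ferraro: 10 to 3, Rivera.
Rivera vs Varga: Varga, 8–5.
Rivera vs Janssen: Janssen, 10–3.
Rivera–Ivanov: Rivera 7–6.
Ferraro vs Varga: Ferraro preferred on 4 ballots; Varga wins 9–4.
Ferraro vs Janssen: 3 to 10, Janssen.
Ferraro vs Ivanov: Ferraro preferred on 1+2+4 = 7 ballots; Ferraro wins 7–6.
Varga vs Janssen: Janssen, 7–6.
Varga vs Ivanov: Varga, 9–4.
Janssen vs Ivanov: Janssen is ranked higher on 3+1+3+4 = 11 ballots, Ivanov on 2. Janssen wins 11–2.
Only Janssen has no losses; Janssen is the Condorcet winner.

Janssen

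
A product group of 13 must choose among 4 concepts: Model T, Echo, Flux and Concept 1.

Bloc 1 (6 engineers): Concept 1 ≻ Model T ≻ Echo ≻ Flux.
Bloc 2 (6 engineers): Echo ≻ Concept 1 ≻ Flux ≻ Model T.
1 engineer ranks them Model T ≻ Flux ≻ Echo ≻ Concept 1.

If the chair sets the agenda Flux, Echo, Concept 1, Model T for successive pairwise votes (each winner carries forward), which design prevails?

Round 1: Flux vs Echo — 1–12, Echo advances.
Round 2: Echo vs Concept 1 — 7–6, Echo advances.
Round 3: Echo vs Model T — 6–7, Model T advances.
The agenda winner is Model T.

Model T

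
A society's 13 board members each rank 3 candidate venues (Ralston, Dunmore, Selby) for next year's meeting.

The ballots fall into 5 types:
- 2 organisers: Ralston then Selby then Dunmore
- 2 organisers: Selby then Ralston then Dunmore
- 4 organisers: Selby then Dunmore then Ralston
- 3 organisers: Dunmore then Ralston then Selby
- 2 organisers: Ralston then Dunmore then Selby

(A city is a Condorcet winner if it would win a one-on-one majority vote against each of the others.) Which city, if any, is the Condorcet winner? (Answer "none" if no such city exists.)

Head-to-head results (13 organisers):
Ralston vs Dunmore: Dunmore wins 7–6.
Ralston–Selby: Ralston 7–6.
Dunmore vs Selby: 3+2 = 5 for Dunmore, 8 for Selby — Selby by 8–5.
Each city drops at least one matchup (Ralston loses to Dunmore; Dunmore loses to Selby; Selby loses to Ralston); the cycle Ralston > Selby > Dunmore > Ralston rules out a Condorcet winner.

none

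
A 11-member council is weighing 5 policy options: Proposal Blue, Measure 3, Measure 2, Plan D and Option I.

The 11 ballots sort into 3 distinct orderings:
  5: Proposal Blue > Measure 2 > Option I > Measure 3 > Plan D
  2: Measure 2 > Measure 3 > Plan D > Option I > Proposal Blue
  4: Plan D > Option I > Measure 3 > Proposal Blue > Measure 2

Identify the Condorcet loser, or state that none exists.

none

Head-to-head results (11 council members):
Proposal Blue vs Measure 3: Measure 3, 6–5.
Proposal Blue–Measure 2: Proposal Blue 9–2.
Proposal Blue vs Plan D: Proposal Blue preferred on 5 ballots; Plan D wins 6–5.
Proposal Blue vs Option I: Option I, 6–5.
Measure 3 vs Measure 2: Measure 2, 7–4.
Measure 3–Plan D: Measure 3 7–4.
Measure 3 vs Option I: Measure 3 is ranked higher on 2 ballots, Option I on 9. Option I wins 9–2.
Measure 2 vs Plan D: Measure 2 preferred on 5+2 = 7 ballots; Measure 2 wins 7–4.
Measure 2–Option I: Measure 2 7–4.
Plan D vs Option I: 2+4 = 6 for Plan D, 5 for Option I — Plan D by 6–5.
Every option wins at least one matchup (Proposal Blue beats Measure 2; Measure 3 beats Proposal Blue; Measure 2 beats Measure 3; Plan D beats Proposal Blue; Option I beats Proposal Blue), so there is no Condorcet loser.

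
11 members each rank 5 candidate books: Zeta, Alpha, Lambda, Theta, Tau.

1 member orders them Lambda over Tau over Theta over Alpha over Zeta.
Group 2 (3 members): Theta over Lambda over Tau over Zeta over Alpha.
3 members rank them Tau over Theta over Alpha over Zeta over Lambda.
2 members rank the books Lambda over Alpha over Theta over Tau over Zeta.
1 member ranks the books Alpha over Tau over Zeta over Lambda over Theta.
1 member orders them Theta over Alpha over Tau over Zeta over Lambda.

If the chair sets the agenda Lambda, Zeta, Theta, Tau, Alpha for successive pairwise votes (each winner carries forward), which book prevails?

Theta

Round 1: Lambda vs Zeta — 6–5, Lambda advances.
Round 2: Lambda vs Theta — 4–7, Theta advances.
Round 3: Theta vs Tau — 6–5, Theta advances.
Round 4: Theta vs Alpha — 8–3, Theta advances.
The agenda winner is Theta.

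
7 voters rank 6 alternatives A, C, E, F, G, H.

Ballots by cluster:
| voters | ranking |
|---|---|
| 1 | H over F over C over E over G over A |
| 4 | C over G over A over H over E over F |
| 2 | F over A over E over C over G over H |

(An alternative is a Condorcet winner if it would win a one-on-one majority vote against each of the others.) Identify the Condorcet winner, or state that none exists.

Check each pair by majority over 7 ballots:
A vs C: A preferred on 2 ballots; C wins 5–2.
A vs E: 4+2 = 6 for A, 1 for E — A by 6–1.
A vs F: 4 for A, 3 for F — A by 4–3.
A vs G: 2 for A, 5 for G — G by 5–2.
A vs H: A is ranked higher on 4+2 = 6 ballots, H on 1. A wins 6–1.
C vs E: 5 to 2, C.
C vs F: 4 to 3, C.
C vs G: C preferred on 1+4+2 = 7 ballots; C wins 7–0.
C vs H: 6 to 1, C.
E vs F: E preferred on 4 ballots; E wins 4–3.
E vs G: E is ranked higher on 1+2 = 3 ballots, G on 4. G wins 4–3.
E vs H: E preferred on 2 ballots; H wins 5–2.
F vs G: F preferred on 1+2 = 3 ballots; G wins 4–3.
F vs H: F preferred on 2 ballots; H wins 5–2.
G vs H: 6 to 1, G.
C defeats every rival head-to-head and is the Condorcet winner.

C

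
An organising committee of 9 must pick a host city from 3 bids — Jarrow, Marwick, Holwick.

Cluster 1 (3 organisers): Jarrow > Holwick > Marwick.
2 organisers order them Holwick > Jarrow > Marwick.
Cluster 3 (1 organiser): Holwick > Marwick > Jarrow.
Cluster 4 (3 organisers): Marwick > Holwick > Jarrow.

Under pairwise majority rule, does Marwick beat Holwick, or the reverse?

Holwick

Ballots ranking Marwick above Holwick: 3.
Ballots ranking Holwick above Marwick: 9 − 3 = 6.
Holwick wins the head-to-head 6–3.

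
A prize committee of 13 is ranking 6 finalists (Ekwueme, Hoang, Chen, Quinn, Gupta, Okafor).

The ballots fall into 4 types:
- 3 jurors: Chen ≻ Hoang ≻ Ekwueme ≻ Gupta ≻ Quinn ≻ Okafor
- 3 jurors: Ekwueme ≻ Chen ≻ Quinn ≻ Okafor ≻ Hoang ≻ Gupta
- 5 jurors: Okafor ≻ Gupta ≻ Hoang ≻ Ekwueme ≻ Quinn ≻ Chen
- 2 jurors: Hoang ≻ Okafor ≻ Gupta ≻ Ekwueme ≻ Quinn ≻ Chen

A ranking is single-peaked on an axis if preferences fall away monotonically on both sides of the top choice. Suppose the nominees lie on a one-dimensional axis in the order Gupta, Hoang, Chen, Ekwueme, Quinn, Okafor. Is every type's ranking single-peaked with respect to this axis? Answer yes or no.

Axis positions: Gupta=1, Hoang=2, Chen=3, Ekwueme=4, Quinn=5, Okafor=6.
Type 1 (peak Chen at position 3): ranking walks positions 3-2-4-1-5-6, expanding outward from the peak — single-peaked.
Type 2 (peak Ekwueme at position 4): ranking walks positions 4-3-5-6-2-1, expanding outward from the peak — single-peaked.
Type 3: ranking walks positions 6-1-2-4-5-3; Gupta is ranked above Quinn even though Quinn lies between Gupta and the peak Okafor on the axis — preferences dip and rise again. Not single-peaked.
Type 4: ranking walks positions 2-6-1-4-5-3; Okafor is ranked above Chen even though Chen lies between Okafor and the peak Hoang on the axis — preferences dip and rise again. Not single-peaked.
Type 3 violates single-peakedness, so the profile is not single-peaked on this axis.

no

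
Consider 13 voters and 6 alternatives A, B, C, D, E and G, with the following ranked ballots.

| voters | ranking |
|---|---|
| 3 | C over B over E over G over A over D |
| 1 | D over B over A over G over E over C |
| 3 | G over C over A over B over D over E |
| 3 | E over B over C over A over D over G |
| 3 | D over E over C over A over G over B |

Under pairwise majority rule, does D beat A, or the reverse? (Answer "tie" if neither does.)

Ballots ranking D above A: 1 + 3 = 4.
Ballots ranking A above D: 13 − 4 = 9.
A wins the head-to-head 9–4.

A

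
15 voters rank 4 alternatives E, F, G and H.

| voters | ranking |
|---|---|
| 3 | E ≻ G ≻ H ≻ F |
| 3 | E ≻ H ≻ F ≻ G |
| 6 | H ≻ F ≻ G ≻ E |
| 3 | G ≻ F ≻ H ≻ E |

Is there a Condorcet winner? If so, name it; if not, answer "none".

H

Check each pair by majority over 15 ballots:
E vs F: 6 to 9, F.
E vs G: 3+3 = 6 for E, 9 for G — G by 9–6.
E vs H: 6 to 9, H.
F vs G: F is ranked higher on 3+6 = 9 ballots, G on 6. F wins 9–6.
F vs H: 3 to 12, H.
G vs H: 6 to 9, H.
H defeats every rival head-to-head and is the Condorcet winner.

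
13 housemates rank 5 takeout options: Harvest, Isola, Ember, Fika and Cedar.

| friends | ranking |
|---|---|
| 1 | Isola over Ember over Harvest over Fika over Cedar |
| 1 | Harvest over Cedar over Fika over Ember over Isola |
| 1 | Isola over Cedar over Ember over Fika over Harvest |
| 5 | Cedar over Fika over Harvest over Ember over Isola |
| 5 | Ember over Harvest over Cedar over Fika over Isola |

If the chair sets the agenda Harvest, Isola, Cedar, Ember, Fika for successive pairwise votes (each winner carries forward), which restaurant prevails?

Round 1: Harvest vs Isola — 11–2, Harvest advances.
Round 2: Harvest vs Cedar — 7–6, Harvest advances.
Round 3: Harvest vs Ember — 6–7, Ember advances.
Round 4: Ember vs Fika — 7–6, Ember advances.
Ember survives the agenda.

Ember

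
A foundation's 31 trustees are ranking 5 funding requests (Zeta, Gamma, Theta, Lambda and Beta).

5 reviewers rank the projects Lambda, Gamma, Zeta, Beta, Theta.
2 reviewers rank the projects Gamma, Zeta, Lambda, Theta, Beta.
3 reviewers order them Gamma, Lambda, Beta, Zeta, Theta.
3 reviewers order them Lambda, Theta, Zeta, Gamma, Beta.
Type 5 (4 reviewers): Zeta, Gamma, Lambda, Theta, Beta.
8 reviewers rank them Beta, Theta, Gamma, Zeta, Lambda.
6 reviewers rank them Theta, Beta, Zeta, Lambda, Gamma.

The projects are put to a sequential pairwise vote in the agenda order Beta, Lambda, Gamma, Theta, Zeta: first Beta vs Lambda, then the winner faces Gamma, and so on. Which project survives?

Round 1: Beta vs Lambda — 14–17, Lambda advances.
Round 2: Lambda vs Gamma — 14–17, Gamma advances.
Round 3: Gamma vs Theta — 14–17, Theta advances.
Round 4: Theta vs Zeta — 17–14, Theta advances.
The agenda winner is Theta.

Theta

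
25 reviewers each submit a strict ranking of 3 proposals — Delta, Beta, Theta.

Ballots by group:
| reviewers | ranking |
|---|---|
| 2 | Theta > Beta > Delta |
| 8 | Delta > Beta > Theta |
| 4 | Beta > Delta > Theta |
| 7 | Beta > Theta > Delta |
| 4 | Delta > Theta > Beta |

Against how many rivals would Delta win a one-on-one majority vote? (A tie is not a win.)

Delta against each rival (25 reviewers):
Delta vs Beta: Beta, 13–12.
Delta vs Theta: 16 to 9, Delta.
Delta beats Theta; loses to Beta — 1 pairwise win.

1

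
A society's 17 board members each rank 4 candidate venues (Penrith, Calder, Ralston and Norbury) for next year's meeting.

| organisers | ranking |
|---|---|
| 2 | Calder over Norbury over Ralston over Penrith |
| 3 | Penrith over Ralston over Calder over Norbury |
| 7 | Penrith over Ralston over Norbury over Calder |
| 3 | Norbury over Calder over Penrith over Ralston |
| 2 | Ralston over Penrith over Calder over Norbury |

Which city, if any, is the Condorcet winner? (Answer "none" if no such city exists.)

Penrith

Check each pair by majority over 17 ballots:
Penrith vs Calder: 12 to 5, Penrith.
Penrith vs Ralston: 3+7+3 = 13 for Penrith, 4 for Ralston — Penrith by 13–4.
Penrith vs Norbury: Penrith preferred on 3+7+2 = 12 ballots; Penrith wins 12–5.
Calder vs Ralston: Calder preferred on 2+3 = 5 ballots; Ralston wins 12–5.
Calder vs Norbury: Calder preferred on 2+3+2 = 7 ballots; Norbury wins 10–7.
Ralston vs Norbury: Ralston is ranked higher on 3+7+2 = 12 ballots, Norbury on 5. Ralston wins 12–5.
Penrith defeats every rival head-to-head and is the Condorcet winner.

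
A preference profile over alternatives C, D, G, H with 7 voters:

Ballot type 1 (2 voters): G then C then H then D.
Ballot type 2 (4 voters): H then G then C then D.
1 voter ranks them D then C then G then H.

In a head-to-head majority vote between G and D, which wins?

G

Ballots ranking G above D: 2 + 4 = 6.
Ballots ranking D above G: 7 − 6 = 1.
G wins the head-to-head 6–1.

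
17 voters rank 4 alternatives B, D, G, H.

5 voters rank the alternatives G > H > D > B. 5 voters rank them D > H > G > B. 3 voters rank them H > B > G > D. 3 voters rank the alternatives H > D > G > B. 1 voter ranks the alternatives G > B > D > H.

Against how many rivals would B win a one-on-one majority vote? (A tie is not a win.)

0

B against each rival (17 voters):
B vs D: B is ranked higher on 3+1 = 4 ballots, D on 13. D wins 13–4.
B–G: G 14–3.
B vs H: H wins 16–1.
B beats no one; loses to D, G, H — 0 pairwise wins.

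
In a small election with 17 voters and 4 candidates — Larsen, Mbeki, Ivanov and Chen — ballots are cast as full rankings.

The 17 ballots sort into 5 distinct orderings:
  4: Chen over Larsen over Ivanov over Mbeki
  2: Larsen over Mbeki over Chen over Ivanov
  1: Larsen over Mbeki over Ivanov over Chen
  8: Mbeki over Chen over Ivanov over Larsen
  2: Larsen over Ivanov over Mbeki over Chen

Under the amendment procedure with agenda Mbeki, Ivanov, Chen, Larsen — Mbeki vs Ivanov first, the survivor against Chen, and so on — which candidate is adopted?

Round 1: Mbeki vs Ivanov — 11–6, Mbeki advances.
Round 2: Mbeki vs Chen — 13–4, Mbeki advances.
Round 3: Mbeki vs Larsen — 8–9, Larsen advances.
The agenda winner is Larsen.

Larsen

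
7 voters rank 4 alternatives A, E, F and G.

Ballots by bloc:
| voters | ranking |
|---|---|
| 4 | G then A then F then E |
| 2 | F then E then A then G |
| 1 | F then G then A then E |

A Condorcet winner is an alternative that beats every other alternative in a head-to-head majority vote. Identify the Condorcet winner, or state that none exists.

G

Pairwise majorities:
A vs E: A wins 5–2.
A vs F: A wins 4–3.
A vs G: G, 5–2.
E vs F: 0 for E, 7 for F — F by 7–0.
E vs G: E is ranked higher on 2 ballots, G on 5. G wins 5–2.
F vs G: G, 4–3.
G beats each of A, E, F — G is the Condorcet winner.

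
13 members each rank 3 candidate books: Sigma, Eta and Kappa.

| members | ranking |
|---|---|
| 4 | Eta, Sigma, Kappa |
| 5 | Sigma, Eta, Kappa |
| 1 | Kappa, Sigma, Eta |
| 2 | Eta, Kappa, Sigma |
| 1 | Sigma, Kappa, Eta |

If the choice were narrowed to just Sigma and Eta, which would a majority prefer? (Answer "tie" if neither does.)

Sigma

Ballots ranking Sigma above Eta: 5 + 1 + 1 = 7.
Ballots ranking Eta above Sigma: 13 − 7 = 6.
Sigma wins the head-to-head 7–6.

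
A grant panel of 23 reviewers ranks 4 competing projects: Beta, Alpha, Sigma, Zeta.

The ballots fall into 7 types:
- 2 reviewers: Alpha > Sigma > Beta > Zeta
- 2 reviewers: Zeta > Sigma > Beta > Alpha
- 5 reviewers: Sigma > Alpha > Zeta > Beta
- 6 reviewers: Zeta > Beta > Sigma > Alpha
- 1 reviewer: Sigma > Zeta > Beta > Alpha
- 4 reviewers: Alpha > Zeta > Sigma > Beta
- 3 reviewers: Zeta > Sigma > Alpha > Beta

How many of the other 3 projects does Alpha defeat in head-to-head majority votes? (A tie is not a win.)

Alpha against each rival (23 reviewers):
Alpha vs Beta: Alpha wins 14–9.
Alpha vs Sigma: 2+4 = 6 for Alpha, 17 for Sigma — Sigma by 17–6.
Alpha vs Zeta: 11 to 12, Zeta.
Alpha beats Beta; loses to Sigma, Zeta — 1 pairwise win.

1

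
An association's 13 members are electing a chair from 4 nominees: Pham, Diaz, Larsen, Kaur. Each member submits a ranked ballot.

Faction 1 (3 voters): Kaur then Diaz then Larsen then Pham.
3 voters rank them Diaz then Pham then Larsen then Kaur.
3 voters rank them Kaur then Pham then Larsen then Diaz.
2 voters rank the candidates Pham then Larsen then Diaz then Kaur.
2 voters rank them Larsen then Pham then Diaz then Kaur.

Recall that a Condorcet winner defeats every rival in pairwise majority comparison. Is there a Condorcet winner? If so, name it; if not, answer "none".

Check each pair by majority over 13 ballots:
Pham vs Diaz: Pham preferred on 3+2+2 = 7 ballots; Pham wins 7–6.
Pham vs Larsen: Pham wins 8–5.
Pham vs Kaur: Pham is ranked higher on 3+2+2 = 7 ballots, Kaur on 6. Pham wins 7–6.
Diaz vs Larsen: Larsen, 7–6.
Diaz vs Kaur: Diaz is ranked higher on 3+2+2 = 7 ballots, Kaur on 6. Diaz wins 7–6.
Larsen vs Kaur: Larsen wins 7–6.
Pham wins every pairwise contest, so Pham is the Condorcet winner.

Pham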